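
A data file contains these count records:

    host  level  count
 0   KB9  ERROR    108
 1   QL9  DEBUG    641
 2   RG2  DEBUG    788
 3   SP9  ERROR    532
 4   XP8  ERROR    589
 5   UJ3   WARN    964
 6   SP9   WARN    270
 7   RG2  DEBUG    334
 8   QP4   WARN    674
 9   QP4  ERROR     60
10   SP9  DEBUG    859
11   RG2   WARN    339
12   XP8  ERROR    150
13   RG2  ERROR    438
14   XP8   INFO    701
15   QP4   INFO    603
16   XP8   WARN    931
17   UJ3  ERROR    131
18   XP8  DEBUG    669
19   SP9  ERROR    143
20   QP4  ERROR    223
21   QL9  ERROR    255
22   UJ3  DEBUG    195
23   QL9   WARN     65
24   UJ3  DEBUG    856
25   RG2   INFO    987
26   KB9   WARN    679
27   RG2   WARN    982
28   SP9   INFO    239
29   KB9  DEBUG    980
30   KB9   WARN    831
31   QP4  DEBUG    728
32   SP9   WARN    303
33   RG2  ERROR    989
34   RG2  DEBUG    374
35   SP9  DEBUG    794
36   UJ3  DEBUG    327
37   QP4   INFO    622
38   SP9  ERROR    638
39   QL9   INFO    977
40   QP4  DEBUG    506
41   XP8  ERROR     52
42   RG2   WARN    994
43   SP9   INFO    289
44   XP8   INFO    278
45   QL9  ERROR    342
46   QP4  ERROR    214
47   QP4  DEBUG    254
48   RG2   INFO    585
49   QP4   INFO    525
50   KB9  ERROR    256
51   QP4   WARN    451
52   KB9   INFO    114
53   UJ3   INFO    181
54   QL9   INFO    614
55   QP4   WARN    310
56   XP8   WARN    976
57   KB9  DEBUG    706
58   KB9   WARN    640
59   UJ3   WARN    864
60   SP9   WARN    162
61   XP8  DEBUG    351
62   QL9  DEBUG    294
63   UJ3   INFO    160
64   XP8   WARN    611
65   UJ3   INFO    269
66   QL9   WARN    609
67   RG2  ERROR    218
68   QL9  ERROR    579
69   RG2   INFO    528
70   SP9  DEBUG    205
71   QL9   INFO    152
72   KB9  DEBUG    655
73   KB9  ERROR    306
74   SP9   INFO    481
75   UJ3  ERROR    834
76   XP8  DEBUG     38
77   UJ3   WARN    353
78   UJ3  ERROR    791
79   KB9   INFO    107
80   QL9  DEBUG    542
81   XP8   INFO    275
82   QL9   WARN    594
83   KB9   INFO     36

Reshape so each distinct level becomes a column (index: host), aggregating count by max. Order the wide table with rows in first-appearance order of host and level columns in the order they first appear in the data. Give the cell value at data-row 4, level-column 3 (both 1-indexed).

303

With rows in first-appearance order of host, row 4 is host=SP9. level columns in first-appearance order: ERROR, DEBUG, WARN, INFO; column 3 is WARN.
Long rows with host=SP9, level=WARN: max(270, 303, 162) = 303.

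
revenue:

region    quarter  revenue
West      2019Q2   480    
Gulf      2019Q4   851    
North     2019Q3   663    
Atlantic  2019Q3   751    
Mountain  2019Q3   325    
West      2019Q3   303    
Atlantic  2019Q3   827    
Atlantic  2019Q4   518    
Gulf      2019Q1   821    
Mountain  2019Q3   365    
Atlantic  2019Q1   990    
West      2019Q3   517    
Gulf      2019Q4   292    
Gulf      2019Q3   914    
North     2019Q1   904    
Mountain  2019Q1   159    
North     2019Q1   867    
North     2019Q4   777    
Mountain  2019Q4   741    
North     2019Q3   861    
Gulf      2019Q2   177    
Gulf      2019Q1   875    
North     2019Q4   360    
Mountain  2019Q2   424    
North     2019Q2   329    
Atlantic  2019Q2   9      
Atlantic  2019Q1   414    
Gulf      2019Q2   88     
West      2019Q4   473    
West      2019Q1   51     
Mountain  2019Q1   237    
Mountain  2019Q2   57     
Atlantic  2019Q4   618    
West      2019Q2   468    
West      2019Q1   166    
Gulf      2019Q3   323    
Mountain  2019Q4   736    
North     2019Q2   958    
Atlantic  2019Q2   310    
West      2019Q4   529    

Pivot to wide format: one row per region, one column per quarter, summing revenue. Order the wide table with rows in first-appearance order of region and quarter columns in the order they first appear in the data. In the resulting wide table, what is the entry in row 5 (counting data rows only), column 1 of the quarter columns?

With rows in first-appearance order of region, row 5 is region=Mountain. quarter columns in first-appearance order: 2019Q2, 2019Q4, 2019Q3, 2019Q1; column 1 is 2019Q2.
Long rows with region=Mountain, quarter=2019Q2: 424 + 57 = 481.

481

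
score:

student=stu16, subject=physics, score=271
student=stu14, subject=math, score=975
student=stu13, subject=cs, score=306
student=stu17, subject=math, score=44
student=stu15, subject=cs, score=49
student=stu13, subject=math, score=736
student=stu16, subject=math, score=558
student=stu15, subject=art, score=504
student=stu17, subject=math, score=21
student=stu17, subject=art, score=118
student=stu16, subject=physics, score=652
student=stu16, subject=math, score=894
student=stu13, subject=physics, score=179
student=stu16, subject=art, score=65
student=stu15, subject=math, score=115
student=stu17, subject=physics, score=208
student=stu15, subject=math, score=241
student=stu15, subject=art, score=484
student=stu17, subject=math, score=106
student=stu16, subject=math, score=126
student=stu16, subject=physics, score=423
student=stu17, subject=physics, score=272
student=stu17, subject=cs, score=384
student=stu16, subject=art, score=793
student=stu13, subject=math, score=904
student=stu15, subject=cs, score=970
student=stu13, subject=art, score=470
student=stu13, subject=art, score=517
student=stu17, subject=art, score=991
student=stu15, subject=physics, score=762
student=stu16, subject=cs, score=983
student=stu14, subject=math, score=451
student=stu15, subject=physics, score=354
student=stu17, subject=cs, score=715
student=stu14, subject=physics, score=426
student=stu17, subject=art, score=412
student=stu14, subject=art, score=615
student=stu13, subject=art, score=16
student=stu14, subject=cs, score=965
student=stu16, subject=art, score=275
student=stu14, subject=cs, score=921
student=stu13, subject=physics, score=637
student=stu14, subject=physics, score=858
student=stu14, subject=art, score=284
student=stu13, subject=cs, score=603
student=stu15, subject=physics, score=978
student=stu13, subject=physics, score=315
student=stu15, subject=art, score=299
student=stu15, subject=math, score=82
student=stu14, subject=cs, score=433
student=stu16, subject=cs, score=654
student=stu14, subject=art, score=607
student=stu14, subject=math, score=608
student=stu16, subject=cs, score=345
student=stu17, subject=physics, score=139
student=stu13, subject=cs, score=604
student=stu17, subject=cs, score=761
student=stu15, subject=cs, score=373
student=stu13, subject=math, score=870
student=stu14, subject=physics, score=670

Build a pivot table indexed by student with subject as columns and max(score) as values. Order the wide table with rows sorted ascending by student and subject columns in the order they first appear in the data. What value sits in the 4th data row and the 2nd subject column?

With rows sorted ascending by student, row 4 is student=stu16. subject columns in first-appearance order: physics, math, cs, art; column 2 is math.
Long rows with student=stu16, subject=math: max(558, 894, 126) = 894.

894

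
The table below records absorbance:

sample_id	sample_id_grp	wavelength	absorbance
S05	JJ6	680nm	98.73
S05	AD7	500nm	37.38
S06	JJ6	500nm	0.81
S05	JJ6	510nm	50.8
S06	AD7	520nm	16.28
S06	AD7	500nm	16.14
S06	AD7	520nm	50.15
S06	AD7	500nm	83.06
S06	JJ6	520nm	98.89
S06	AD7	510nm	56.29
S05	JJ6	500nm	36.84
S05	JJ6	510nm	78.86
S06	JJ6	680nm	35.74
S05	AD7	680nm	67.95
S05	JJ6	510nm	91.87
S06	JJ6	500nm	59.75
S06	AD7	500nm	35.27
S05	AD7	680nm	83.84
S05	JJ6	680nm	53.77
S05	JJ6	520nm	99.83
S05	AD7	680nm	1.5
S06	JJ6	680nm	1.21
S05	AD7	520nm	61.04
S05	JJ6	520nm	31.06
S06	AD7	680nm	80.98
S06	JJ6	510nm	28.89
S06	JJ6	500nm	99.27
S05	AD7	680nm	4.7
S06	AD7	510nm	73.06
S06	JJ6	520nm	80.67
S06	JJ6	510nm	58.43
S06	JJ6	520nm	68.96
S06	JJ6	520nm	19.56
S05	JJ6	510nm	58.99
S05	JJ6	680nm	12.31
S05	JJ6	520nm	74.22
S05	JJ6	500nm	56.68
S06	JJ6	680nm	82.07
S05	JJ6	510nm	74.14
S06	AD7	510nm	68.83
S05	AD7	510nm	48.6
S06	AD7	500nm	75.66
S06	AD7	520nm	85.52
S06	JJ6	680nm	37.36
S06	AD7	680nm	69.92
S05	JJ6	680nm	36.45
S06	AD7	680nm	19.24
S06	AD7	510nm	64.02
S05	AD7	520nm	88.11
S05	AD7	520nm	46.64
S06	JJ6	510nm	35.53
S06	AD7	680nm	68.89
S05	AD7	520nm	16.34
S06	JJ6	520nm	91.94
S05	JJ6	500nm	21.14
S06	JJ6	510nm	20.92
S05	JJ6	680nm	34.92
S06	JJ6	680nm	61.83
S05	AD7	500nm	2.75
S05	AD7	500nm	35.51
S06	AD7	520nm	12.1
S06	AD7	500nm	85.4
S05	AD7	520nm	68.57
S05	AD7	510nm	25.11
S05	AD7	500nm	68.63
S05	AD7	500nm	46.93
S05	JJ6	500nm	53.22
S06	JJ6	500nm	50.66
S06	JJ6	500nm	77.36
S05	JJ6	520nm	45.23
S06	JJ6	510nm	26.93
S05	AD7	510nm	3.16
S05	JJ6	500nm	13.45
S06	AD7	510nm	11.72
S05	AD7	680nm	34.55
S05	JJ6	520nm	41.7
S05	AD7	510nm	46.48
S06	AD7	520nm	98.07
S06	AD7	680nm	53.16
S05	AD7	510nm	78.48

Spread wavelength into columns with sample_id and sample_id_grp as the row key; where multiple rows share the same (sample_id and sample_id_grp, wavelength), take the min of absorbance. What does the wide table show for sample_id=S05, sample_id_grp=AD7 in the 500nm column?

2.75

Rows with sample_id=S05, sample_id_grp=AD7 and wavelength=500nm: absorbance values are 37.38, 2.75, 35.51, 68.63, 46.93.
min(37.38, 2.75, 35.51, 68.63, 46.93) = 2.75.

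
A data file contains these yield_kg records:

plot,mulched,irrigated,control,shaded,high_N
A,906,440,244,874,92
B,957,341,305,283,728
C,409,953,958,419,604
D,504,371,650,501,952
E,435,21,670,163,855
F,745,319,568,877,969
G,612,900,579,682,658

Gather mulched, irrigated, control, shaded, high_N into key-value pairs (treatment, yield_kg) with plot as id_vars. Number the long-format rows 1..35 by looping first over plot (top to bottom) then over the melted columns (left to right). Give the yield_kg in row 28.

568

35 rows total (7 × 5). Row 28: index ⌊(28-1)/5⌋ = 5 into plot → F; (28-1) mod 5 = 2 into the melted columns → control.
So row 28 is (F, control, 568); yield_kg = 568.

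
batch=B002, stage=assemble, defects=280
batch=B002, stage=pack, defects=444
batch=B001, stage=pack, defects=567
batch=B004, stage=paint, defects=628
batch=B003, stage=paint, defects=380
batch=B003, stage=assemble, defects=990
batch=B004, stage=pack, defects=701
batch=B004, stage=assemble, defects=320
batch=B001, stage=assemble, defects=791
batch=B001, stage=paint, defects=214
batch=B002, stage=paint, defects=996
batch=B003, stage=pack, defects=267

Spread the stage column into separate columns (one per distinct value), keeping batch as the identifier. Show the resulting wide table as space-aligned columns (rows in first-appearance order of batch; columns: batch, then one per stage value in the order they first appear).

batch  assemble  pack  paint
B002   280       444   996  
B001   791       567   214  
B004   320       701   628  
B003   990       267   380  

Columns: batch plus the 3 distinct stage values (assemble, pack, paint).
For example, row B002 column assemble takes defects=280 from the long row (B002, assemble).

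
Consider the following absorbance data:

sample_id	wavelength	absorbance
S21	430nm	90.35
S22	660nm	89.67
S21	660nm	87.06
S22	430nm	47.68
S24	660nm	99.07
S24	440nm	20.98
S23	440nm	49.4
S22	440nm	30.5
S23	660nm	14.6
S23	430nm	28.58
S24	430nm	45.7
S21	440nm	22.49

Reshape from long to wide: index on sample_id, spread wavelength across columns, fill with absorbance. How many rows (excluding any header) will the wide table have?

4 distinct sample_id values → 4 rows.

4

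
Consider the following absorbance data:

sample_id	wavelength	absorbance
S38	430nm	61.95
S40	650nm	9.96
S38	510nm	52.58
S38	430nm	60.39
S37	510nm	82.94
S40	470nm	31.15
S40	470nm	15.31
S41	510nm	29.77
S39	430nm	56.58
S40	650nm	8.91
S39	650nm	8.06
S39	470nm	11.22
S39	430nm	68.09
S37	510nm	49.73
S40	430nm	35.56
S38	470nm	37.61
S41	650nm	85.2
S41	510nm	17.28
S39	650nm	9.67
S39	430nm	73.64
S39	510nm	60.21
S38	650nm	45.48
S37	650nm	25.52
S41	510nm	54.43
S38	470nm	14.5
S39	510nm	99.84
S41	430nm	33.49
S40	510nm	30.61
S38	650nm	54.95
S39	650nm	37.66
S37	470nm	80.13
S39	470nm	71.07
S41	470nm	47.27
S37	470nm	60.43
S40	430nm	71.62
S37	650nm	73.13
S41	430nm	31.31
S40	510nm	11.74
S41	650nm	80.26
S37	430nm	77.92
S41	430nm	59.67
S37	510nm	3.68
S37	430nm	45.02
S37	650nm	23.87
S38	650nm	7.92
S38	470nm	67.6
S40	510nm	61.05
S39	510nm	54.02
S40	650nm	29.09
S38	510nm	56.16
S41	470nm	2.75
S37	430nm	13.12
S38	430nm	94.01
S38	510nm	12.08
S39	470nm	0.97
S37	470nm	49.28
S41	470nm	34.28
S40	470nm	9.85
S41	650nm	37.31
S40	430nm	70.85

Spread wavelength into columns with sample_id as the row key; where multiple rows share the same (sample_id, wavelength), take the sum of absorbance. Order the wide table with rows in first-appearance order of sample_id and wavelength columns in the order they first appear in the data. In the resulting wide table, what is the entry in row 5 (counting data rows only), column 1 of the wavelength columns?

With rows in first-appearance order of sample_id, row 5 is sample_id=S39. wavelength columns in first-appearance order: 430nm, 650nm, 510nm, 470nm; column 1 is 430nm.
Long rows with sample_id=S39, wavelength=430nm: 56.58 + 68.09 + 73.64 = 198.31.

198.31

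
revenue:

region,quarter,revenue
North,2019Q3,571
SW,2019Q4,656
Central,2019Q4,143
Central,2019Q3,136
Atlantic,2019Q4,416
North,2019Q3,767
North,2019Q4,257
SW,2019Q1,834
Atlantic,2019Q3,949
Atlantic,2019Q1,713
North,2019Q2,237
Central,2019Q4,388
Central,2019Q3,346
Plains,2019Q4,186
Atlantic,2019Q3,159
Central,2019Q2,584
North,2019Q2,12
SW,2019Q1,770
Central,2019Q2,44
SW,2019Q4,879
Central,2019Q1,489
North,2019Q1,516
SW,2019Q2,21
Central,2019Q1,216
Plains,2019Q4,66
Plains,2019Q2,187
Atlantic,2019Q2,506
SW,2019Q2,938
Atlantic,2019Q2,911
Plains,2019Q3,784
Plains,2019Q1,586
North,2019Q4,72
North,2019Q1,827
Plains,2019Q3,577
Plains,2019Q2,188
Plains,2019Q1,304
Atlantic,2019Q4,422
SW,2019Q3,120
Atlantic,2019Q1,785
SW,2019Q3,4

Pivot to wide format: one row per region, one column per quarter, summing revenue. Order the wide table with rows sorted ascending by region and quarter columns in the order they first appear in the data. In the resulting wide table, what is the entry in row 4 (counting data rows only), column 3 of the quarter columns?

890

With rows sorted ascending by region, row 4 is region=Plains. quarter columns in first-appearance order: 2019Q3, 2019Q4, 2019Q1, 2019Q2; column 3 is 2019Q1.
Long rows with region=Plains, quarter=2019Q1: 586 + 304 = 890.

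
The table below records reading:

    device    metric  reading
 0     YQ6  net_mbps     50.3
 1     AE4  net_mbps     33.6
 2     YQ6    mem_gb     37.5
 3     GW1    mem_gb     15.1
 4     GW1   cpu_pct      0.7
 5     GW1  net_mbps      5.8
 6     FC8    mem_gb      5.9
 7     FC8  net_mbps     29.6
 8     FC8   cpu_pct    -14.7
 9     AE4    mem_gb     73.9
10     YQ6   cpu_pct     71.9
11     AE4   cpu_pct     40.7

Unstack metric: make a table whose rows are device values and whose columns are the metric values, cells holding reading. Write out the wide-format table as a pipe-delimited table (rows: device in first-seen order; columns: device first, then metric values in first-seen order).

Columns: device plus the 3 distinct metric values (net_mbps, mem_gb, cpu_pct).
For example, row YQ6 column net_mbps takes reading=50.3 from the long row (YQ6, net_mbps).

| device | net_mbps | mem_gb | cpu_pct |
| YQ6 | 50.3 | 37.5 | 71.9 |
| AE4 | 33.6 | 73.9 | 40.7 |
| GW1 | 5.8 | 15.1 | 0.7 |
| FC8 | 29.6 | 5.9 | -14.7 |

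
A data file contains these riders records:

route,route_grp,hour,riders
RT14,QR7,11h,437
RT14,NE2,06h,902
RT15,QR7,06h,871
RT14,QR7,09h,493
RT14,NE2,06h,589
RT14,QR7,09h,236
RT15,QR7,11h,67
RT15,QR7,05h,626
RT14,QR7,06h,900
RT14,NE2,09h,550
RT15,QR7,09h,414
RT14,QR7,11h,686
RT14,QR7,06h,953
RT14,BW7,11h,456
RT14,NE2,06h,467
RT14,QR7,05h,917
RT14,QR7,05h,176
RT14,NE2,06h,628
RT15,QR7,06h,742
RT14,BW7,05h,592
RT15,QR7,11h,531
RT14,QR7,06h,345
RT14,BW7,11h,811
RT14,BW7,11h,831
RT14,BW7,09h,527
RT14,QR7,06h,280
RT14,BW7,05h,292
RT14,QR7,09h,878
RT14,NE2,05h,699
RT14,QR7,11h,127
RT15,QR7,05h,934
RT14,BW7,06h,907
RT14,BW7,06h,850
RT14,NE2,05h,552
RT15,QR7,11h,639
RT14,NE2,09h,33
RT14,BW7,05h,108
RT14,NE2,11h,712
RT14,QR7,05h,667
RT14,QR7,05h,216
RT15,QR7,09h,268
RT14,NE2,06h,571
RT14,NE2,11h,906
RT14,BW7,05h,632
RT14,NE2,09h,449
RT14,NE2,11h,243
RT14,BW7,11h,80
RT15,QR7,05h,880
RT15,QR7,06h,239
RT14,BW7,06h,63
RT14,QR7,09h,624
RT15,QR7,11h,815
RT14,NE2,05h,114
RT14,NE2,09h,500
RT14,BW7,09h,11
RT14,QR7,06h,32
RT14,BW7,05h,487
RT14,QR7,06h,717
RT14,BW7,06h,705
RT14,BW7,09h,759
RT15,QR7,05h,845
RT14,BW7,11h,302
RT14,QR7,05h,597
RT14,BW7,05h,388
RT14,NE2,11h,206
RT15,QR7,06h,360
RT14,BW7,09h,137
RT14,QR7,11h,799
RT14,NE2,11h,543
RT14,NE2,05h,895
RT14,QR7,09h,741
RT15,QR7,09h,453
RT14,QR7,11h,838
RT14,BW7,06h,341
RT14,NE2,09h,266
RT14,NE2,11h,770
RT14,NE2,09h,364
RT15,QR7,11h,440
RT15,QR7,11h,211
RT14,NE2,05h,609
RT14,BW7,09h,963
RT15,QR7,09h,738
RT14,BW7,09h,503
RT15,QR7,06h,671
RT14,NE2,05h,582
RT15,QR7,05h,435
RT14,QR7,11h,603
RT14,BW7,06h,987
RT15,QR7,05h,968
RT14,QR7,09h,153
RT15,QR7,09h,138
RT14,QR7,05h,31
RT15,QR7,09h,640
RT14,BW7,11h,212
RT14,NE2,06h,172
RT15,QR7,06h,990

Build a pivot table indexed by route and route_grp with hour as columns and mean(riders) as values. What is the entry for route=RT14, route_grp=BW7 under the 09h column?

483.33

Rows with route=RT14, route_grp=BW7 and hour=09h: riders values are 527, 11, 759, 137, 963, 503.
(527 + 11 + 759 + 137 + 963 + 503) / 6 = 483.33.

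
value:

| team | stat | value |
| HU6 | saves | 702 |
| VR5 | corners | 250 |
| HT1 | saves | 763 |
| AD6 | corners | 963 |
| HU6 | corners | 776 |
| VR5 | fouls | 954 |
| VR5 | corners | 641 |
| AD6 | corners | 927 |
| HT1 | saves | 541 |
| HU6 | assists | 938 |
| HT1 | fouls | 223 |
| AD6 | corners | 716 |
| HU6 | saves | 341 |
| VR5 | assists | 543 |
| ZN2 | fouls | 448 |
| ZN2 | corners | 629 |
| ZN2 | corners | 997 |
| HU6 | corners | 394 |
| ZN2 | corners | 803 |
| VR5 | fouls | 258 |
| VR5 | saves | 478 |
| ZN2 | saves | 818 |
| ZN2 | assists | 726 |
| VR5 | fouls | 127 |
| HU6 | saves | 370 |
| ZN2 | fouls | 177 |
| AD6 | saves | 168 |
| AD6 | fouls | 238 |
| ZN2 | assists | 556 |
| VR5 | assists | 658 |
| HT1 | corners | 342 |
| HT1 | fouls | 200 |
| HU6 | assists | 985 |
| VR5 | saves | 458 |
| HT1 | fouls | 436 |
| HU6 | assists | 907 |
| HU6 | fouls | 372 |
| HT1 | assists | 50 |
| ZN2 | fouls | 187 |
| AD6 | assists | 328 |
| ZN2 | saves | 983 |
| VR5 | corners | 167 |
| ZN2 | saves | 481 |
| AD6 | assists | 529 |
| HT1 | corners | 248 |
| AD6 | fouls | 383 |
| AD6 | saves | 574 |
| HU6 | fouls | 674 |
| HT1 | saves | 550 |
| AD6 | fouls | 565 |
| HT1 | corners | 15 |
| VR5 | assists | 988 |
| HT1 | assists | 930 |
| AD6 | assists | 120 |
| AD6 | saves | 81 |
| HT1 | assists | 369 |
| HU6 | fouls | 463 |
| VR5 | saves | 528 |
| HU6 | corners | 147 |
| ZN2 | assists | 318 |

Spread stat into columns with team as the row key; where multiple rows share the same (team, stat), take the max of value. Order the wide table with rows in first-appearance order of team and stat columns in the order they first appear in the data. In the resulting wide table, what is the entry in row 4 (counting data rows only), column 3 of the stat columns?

With rows in first-appearance order of team, row 4 is team=AD6. stat columns in first-appearance order: saves, corners, fouls, assists; column 3 is fouls.
Long rows with team=AD6, stat=fouls: max(238, 383, 565) = 565.

565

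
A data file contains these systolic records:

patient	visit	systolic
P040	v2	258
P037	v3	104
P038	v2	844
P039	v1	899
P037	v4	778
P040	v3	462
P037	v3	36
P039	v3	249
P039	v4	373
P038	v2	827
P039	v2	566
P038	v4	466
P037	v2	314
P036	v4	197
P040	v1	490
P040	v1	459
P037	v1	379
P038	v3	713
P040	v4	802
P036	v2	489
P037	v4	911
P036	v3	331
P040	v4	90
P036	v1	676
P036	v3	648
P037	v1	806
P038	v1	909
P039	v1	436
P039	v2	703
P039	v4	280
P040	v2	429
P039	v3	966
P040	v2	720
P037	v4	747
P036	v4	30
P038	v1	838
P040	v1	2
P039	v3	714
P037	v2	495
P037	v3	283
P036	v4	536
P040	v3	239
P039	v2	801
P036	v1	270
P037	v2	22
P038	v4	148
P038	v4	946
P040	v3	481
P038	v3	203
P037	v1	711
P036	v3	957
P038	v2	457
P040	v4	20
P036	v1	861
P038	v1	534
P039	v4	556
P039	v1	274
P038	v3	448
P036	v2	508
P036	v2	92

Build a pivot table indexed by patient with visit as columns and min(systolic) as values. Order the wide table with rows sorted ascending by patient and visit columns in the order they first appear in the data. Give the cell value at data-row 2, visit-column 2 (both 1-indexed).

36

With rows sorted ascending by patient, row 2 is patient=P037. visit columns in first-appearance order: v2, v3, v1, v4; column 2 is v3.
Long rows with patient=P037, visit=v3: min(104, 36, 283) = 36.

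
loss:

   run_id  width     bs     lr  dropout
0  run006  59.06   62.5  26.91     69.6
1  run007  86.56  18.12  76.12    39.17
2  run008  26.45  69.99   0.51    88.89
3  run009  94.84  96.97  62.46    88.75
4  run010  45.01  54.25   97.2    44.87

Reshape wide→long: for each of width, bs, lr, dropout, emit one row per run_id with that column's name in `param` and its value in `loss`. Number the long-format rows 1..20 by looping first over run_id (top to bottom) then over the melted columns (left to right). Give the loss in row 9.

26.45

20 rows total (5 × 4). Row 9: index ⌊(9-1)/4⌋ = 2 into run_id → run008; (9-1) mod 4 = 0 into the melted columns → width.
So row 9 is (run008, width, 26.45); loss = 26.45.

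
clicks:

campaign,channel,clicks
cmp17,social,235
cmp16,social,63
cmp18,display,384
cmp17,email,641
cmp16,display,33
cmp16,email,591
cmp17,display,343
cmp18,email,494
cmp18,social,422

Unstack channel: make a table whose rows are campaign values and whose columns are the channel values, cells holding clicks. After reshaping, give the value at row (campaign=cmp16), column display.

33

Wide layout: rows indexed by campaign, columns are the 3 distinct channel values (social, display, email).
Cell (campaign=cmp16, channel=display) draws from the long row where campaign=cmp16 and channel=display, which has clicks=33.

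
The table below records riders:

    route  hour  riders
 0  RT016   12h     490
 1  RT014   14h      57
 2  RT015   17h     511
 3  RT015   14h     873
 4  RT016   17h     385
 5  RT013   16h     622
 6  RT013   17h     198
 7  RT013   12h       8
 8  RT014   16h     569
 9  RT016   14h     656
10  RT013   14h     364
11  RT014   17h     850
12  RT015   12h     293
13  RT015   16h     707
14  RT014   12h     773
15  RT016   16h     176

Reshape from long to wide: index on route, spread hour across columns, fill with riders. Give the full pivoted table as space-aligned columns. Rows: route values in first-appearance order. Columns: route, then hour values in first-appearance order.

Columns: route plus the 4 distinct hour values (12h, 14h, 17h, 16h).
For example, row RT016 column 12h takes riders=490 from the long row (RT016, 12h).

route  12h  14h  17h  16h
RT016  490  656  385  176
RT014  773  57   850  569
RT015  293  873  511  707
RT013  8    364  198  622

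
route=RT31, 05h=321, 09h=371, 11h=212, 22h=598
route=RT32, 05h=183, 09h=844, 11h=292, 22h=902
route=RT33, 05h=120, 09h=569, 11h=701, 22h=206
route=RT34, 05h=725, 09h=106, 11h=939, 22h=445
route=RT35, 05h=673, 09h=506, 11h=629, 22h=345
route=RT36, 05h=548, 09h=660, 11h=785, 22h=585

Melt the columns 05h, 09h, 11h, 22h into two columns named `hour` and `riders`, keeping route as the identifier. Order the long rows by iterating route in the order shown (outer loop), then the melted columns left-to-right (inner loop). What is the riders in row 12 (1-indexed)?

24 rows total (6 × 4). Row 12: index ⌊(12-1)/4⌋ = 2 into route → RT33; (12-1) mod 4 = 3 into the melted columns → 22h.
So row 12 is (RT33, 22h, 206); riders = 206.

206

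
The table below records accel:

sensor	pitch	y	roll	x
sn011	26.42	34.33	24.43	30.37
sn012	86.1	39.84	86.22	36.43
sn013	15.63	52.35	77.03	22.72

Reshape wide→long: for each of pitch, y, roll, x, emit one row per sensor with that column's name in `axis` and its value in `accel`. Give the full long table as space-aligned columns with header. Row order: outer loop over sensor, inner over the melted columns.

sensor  axis   accel
sn011   pitch  26.42
sn011   y      34.33
sn011   roll   24.43
sn011   x      30.37
sn012   pitch  86.1 
sn012   y      39.84
sn012   roll   86.22
sn012   x      36.43
sn013   pitch  15.63
sn013   y      52.35
sn013   roll   77.03
sn013   x      22.72

Each (sensor, column) pair becomes one row: 3 × 4 = 12 rows.
For example, (sn011, pitch) → accel=26.42.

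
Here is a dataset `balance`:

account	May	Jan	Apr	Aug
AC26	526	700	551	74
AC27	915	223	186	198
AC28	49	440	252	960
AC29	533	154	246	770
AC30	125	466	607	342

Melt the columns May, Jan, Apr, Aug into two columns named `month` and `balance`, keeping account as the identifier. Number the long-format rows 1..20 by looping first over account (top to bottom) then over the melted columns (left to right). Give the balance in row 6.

20 rows total (5 × 4). Row 6: index ⌊(6-1)/4⌋ = 1 into account → AC27; (6-1) mod 4 = 1 into the melted columns → Jan.
So row 6 is (AC27, Jan, 223); balance = 223.

223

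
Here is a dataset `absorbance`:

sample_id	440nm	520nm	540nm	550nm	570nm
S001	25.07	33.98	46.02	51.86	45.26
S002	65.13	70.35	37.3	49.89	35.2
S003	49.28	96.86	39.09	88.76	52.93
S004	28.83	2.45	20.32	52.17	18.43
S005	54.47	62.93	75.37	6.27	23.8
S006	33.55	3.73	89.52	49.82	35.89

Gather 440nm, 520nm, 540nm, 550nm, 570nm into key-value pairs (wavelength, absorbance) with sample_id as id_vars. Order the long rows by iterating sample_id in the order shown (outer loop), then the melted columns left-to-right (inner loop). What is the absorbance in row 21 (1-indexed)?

30 rows total (6 × 5). Row 21: index ⌊(21-1)/5⌋ = 4 into sample_id → S005; (21-1) mod 5 = 0 into the melted columns → 440nm.
So row 21 is (S005, 440nm, 54.47); absorbance = 54.47.

54.47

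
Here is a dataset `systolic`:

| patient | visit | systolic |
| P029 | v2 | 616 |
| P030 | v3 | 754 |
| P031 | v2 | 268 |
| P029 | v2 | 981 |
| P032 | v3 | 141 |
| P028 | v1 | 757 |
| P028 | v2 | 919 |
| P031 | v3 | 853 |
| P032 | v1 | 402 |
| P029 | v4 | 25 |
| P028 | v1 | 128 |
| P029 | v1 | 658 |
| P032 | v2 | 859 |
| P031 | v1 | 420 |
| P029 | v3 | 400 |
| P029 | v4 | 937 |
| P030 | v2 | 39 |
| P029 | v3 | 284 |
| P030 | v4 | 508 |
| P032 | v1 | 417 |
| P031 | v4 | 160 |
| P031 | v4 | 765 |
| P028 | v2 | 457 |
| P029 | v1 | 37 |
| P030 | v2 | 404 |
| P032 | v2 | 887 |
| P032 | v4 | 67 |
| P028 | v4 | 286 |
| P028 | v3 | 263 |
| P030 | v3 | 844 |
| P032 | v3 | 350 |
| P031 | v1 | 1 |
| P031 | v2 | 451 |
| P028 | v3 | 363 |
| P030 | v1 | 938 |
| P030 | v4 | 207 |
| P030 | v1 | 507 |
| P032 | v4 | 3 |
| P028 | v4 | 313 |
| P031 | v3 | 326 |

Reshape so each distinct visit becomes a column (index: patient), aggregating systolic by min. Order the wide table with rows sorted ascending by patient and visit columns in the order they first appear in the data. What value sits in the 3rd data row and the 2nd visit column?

With rows sorted ascending by patient, row 3 is patient=P030. visit columns in first-appearance order: v2, v3, v1, v4; column 2 is v3.
Long rows with patient=P030, visit=v3: min(754, 844) = 754.

754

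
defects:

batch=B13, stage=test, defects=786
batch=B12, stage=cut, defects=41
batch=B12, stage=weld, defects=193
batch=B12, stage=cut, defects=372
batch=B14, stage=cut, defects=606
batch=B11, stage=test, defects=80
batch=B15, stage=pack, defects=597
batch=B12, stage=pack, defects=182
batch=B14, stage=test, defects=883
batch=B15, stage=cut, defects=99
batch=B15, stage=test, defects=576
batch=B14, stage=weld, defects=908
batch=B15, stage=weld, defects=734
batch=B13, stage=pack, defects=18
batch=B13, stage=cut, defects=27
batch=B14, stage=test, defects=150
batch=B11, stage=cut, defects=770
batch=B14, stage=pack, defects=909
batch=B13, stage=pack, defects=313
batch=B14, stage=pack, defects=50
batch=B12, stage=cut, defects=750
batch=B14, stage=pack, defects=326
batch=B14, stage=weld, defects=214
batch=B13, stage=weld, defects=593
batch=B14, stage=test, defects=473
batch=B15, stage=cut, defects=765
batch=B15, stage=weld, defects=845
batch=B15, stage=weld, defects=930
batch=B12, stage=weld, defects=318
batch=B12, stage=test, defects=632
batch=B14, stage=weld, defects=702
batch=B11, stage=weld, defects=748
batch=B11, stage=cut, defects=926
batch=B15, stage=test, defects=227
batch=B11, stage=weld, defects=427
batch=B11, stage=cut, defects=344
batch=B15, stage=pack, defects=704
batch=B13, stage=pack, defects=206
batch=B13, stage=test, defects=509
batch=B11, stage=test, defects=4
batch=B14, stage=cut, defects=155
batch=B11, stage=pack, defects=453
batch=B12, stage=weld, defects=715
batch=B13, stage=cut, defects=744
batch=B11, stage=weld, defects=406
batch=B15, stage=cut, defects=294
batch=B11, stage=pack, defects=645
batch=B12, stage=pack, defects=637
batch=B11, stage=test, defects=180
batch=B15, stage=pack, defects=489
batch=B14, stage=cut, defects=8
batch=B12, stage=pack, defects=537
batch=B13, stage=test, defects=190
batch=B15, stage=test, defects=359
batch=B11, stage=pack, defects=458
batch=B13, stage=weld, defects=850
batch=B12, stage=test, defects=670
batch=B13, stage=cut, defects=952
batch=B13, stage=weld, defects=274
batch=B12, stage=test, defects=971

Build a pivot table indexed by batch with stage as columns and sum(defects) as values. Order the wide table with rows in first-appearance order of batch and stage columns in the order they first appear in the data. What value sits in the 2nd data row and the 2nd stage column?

1163

With rows in first-appearance order of batch, row 2 is batch=B12. stage columns in first-appearance order: test, cut, weld, pack; column 2 is cut.
Long rows with batch=B12, stage=cut: 41 + 372 + 750 = 1163.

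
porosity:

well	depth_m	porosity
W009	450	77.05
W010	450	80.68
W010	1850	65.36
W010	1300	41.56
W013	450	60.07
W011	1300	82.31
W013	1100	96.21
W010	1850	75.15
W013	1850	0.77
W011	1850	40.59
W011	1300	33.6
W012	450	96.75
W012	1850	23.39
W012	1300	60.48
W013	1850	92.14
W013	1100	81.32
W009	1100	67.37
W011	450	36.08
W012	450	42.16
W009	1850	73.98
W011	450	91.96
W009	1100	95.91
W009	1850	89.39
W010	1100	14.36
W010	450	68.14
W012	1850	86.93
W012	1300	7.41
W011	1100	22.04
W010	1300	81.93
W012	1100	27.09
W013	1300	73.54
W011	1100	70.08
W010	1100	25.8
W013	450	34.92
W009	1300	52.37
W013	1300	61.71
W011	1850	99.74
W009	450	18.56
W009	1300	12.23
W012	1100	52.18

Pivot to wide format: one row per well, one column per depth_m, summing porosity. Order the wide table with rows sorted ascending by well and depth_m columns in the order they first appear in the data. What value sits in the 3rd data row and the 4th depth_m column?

With rows sorted ascending by well, row 3 is well=W011. depth_m columns in first-appearance order: 450, 1850, 1300, 1100; column 4 is 1100.
Long rows with well=W011, depth_m=1100: 22.04 + 70.08 = 92.12.

92.12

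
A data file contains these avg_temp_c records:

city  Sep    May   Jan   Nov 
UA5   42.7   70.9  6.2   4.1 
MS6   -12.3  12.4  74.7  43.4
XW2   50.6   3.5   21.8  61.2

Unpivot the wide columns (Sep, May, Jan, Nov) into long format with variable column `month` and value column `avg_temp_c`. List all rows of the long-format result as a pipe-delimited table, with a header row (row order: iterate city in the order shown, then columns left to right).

Each (city, column) pair becomes one row: 3 × 4 = 12 rows.
For example, (UA5, Sep) → avg_temp_c=42.7.

| city | month | avg_temp_c |
| UA5 | Sep | 42.7 |
| UA5 | May | 70.9 |
| UA5 | Jan | 6.2 |
| UA5 | Nov | 4.1 |
| MS6 | Sep | -12.3 |
| MS6 | May | 12.4 |
| MS6 | Jan | 74.7 |
| MS6 | Nov | 43.4 |
| XW2 | Sep | 50.6 |
| XW2 | May | 3.5 |
| XW2 | Jan | 21.8 |
| XW2 | Nov | 61.2 |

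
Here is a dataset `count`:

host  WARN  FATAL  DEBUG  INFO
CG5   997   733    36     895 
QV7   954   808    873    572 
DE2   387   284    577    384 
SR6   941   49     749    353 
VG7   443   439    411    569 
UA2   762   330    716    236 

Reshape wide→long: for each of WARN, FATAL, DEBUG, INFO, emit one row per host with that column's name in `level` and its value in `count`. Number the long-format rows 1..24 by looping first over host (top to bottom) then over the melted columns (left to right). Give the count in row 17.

443

24 rows total (6 × 4). Row 17: index ⌊(17-1)/4⌋ = 4 into host → VG7; (17-1) mod 4 = 0 into the melted columns → WARN.
So row 17 is (VG7, WARN, 443); count = 443.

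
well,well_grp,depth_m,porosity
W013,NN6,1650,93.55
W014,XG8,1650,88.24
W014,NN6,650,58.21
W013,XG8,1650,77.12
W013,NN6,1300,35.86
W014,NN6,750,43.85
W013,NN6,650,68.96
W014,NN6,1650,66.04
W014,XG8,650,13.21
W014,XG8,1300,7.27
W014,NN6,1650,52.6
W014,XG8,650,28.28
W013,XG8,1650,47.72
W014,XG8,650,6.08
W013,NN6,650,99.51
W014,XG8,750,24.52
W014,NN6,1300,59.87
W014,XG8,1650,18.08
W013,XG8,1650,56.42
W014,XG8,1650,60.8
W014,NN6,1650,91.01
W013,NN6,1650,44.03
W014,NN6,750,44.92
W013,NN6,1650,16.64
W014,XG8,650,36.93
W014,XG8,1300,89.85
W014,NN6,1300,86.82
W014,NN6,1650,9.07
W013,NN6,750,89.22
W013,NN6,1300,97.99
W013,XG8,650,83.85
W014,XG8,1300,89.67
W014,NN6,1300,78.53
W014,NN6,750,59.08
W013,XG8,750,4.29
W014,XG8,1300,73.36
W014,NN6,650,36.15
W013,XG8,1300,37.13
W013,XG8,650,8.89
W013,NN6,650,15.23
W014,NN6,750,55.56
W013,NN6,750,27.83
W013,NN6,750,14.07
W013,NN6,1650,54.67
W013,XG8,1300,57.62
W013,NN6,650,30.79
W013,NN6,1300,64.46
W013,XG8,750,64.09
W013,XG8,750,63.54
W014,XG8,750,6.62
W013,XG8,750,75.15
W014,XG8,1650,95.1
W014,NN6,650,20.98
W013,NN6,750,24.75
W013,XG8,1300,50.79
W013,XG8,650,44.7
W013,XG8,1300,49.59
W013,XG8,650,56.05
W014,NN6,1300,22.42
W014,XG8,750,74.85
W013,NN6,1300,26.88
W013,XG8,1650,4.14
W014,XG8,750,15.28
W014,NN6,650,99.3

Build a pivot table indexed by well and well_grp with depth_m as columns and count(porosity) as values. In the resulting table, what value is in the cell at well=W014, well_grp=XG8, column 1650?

4

Rows with well=W014, well_grp=XG8 and depth_m=1650: porosity values are 88.24, 18.08, 60.8, 95.1.
4 rows match — count = 4.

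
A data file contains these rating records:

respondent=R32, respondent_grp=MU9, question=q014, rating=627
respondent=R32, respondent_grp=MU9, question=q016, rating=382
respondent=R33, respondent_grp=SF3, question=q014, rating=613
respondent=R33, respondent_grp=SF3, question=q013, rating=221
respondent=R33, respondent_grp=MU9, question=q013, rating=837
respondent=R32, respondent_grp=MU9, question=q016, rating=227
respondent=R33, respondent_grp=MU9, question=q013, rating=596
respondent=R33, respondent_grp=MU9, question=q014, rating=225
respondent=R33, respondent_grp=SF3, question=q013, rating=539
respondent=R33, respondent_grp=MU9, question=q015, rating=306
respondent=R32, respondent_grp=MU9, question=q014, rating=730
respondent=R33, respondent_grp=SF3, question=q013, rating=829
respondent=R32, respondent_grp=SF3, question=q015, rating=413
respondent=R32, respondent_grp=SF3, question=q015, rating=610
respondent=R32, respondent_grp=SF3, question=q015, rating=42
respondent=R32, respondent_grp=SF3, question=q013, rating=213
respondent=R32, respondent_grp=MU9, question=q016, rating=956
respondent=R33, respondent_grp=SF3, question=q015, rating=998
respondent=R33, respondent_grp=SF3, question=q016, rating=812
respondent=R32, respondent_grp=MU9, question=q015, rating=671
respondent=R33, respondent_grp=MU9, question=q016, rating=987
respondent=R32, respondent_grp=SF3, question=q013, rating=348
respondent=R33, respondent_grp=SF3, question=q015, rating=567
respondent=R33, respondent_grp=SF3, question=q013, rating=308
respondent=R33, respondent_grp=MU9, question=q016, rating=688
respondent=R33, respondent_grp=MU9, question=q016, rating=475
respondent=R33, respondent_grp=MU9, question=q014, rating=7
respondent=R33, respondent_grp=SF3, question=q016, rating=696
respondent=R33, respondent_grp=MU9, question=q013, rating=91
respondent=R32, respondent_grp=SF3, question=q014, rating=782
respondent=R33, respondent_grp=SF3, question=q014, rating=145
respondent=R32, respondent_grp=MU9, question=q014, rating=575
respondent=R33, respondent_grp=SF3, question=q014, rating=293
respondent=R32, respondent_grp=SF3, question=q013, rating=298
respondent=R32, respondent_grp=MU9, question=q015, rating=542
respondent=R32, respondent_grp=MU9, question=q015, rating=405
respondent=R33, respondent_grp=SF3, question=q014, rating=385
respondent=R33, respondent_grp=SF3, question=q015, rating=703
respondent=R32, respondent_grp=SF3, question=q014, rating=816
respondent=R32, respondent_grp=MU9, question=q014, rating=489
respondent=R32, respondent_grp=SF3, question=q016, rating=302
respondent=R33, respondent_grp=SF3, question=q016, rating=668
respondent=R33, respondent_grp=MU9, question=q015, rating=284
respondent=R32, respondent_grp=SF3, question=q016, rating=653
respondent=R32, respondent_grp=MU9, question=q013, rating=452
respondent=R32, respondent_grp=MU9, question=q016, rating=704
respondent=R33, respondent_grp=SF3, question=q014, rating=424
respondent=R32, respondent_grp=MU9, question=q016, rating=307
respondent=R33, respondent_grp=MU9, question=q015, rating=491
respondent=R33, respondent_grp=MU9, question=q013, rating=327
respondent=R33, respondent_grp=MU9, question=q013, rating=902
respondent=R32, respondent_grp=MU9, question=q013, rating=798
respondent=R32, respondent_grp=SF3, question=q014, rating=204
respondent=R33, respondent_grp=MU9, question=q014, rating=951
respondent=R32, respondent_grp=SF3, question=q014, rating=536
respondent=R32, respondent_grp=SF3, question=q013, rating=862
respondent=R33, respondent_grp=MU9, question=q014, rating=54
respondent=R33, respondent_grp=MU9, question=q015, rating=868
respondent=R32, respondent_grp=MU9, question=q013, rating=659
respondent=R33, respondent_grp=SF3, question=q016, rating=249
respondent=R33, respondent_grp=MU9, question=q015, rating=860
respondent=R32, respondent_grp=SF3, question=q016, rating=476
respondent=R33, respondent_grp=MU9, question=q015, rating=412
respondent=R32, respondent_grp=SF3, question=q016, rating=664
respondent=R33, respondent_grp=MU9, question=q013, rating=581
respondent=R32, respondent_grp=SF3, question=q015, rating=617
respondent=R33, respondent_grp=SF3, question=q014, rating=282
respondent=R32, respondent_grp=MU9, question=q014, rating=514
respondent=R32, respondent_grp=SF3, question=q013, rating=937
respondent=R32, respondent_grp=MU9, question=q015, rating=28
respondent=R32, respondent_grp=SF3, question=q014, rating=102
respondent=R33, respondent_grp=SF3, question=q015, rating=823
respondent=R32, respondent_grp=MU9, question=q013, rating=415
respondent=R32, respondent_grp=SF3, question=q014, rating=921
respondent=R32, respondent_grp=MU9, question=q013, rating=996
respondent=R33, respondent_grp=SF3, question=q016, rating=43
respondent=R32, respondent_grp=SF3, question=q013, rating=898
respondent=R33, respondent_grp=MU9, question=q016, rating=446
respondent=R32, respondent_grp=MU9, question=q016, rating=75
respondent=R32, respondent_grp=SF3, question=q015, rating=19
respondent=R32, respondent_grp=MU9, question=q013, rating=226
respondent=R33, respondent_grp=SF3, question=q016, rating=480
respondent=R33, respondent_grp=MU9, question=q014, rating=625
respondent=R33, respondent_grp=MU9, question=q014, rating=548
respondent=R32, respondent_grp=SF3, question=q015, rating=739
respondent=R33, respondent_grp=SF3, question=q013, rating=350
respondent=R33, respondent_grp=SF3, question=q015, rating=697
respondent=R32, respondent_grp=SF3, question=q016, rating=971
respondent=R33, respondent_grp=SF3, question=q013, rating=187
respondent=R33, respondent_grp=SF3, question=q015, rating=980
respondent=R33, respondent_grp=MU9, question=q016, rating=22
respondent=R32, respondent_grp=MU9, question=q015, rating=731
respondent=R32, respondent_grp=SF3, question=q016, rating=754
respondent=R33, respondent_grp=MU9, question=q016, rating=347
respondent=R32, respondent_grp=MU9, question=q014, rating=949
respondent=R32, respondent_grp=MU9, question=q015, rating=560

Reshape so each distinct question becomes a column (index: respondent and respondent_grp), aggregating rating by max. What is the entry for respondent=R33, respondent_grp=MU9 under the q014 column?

Rows with respondent=R33, respondent_grp=MU9 and question=q014: rating values are 225, 7, 951, 54, 625, 548.
max(225, 7, 951, 54, 625, 548) = 951.

951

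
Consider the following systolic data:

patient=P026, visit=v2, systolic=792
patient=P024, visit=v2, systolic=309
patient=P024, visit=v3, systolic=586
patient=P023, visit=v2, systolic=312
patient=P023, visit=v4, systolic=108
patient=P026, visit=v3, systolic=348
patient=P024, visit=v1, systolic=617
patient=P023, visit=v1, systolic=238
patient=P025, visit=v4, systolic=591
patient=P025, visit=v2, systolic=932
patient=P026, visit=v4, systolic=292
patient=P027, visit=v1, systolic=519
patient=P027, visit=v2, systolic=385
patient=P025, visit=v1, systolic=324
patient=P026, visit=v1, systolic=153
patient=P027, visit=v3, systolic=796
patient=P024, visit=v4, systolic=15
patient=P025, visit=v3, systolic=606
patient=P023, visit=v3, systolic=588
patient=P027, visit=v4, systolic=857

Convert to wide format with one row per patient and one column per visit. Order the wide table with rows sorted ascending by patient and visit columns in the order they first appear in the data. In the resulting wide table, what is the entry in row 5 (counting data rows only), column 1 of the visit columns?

385

With rows sorted ascending by patient, row 5 is patient=P027. visit columns in first-appearance order: v2, v3, v4, v1; column 1 is v2.
Long rows with patient=P027, visit=v2: systolic = 385.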